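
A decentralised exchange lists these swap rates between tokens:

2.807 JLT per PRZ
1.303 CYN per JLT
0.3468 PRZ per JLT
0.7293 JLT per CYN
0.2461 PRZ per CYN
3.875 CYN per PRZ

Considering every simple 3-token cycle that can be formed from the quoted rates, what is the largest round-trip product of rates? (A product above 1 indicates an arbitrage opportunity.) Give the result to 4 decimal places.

0.9801

CYN→JLT→PRZ→CYN: 0.7293 × 0.3468 × 3.875 = 0.98007
CYN→PRZ→JLT→CYN: 0.2461 × 2.807 × 1.303 = 0.90012
Maximum is CYN→JLT→PRZ→CYN at 0.9801; no arbitrage — every cycle loses value.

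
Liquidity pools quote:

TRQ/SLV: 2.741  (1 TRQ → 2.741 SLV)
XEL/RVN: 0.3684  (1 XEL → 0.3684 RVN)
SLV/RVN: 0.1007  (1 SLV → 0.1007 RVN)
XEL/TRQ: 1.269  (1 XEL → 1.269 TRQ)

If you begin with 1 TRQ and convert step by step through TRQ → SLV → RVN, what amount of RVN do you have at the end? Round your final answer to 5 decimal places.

1 TRQ × 2.741 = 2.741 SLV
2.741 SLV × 0.1007 = 0.2760187 RVN

0.27602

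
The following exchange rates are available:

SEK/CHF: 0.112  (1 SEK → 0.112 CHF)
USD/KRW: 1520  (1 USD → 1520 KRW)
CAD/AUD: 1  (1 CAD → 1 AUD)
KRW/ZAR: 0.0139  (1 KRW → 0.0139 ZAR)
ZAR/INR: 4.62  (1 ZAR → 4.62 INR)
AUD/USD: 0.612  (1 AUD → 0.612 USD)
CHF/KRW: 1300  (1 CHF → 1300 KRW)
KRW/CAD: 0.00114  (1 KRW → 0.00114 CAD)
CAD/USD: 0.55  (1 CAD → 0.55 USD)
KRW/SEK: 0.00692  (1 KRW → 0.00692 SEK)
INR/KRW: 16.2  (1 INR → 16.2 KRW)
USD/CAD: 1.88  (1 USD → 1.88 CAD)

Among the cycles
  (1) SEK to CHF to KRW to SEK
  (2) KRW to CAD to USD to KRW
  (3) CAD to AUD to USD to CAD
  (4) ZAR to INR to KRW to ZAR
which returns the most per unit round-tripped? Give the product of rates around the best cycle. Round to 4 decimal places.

(1) 0.112 × 1300 × 0.00692 = 1.00755
(2) 0.00114 × 0.55 × 1520 = 0.95304
(3) 1 × 0.612 × 1.88 = 1.15056
(4) 4.62 × 16.2 × 0.0139 = 1.04033
Highest is cycle (3) at 1.1506 (>1, arbitrage).

1.1506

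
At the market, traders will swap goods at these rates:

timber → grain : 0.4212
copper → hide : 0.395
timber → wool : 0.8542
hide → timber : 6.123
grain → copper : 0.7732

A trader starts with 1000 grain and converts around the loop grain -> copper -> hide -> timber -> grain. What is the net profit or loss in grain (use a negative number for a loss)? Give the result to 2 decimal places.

1000 grain × 0.7732 = 773.2 copper
773.2 copper × 0.395 = 305.414 hide
305.414 hide × 6.123 = 1870.049922 timber
1870.049922 timber × 0.4212 = 787.6650271464 grain
Net change: 787.6650271464 − 1000 = -212.3349728536 grain

-212.33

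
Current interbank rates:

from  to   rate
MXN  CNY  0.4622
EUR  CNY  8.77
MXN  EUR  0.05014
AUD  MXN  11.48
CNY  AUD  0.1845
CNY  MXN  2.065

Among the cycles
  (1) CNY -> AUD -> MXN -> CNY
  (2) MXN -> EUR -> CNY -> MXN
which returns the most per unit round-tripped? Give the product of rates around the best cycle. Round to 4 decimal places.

(1) 0.1845 × 11.48 × 0.4622 = 0.97897
(2) 0.05014 × 8.77 × 2.065 = 0.90804
Highest is cycle (1) at 0.9790 (≤1, no arbitrage).

0.9790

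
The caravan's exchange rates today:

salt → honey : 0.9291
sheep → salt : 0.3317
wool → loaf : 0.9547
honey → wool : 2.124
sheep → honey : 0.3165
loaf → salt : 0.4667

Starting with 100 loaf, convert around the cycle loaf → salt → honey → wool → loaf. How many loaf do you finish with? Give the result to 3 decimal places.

100 loaf × 0.4667 = 46.67 salt
46.67 salt × 0.9291 = 43.361097 honey
43.361097 honey × 2.124 = 92.098970028 wool
92.098970028 wool × 0.9547 = 87.9268866857316 loaf

87.927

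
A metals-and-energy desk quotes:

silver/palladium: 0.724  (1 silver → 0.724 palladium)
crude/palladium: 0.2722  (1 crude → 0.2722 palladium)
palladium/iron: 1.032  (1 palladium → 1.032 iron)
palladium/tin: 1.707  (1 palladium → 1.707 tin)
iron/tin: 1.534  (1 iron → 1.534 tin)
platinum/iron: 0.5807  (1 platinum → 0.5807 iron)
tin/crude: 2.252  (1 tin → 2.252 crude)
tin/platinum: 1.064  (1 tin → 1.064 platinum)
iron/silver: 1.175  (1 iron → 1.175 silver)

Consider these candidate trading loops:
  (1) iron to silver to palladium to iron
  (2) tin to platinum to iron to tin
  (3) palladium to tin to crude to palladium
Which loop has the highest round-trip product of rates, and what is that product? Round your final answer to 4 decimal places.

1.0464

(1) 1.175 × 0.724 × 1.032 = 0.87792
(2) 1.064 × 0.5807 × 1.534 = 0.94780
(3) 1.707 × 2.252 × 0.2722 = 1.04638
Highest is cycle (3) at 1.0464 (>1, arbitrage).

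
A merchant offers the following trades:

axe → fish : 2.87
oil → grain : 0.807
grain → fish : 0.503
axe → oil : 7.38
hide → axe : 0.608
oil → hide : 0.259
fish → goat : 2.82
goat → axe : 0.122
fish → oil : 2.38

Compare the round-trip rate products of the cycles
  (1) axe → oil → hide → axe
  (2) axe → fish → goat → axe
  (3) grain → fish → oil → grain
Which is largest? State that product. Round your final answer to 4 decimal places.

(1) 7.38 × 0.259 × 0.608 = 1.16214
(2) 2.87 × 2.82 × 0.122 = 0.98739
(3) 0.503 × 2.38 × 0.807 = 0.96609
Highest is cycle (1) at 1.1621 (>1, arbitrage).

1.1621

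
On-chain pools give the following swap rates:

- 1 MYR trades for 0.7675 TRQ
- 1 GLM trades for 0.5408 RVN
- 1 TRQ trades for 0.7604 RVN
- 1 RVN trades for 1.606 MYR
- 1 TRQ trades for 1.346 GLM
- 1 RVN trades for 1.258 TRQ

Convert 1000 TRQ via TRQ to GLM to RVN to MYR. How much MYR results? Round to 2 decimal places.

1000 TRQ × 1.346 = 1346 GLM
1346 GLM × 0.5408 = 727.9168 RVN
727.9168 RVN × 1.606 = 1169.0343808 MYR

1169.03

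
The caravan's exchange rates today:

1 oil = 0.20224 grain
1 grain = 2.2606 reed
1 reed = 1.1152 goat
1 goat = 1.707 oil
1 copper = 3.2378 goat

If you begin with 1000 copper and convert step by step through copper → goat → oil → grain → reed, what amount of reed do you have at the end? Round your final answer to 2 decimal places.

1000 copper × 3.2378 = 3237.8 goat
3237.8 goat × 1.707 = 5526.9246 oil
5526.9246 oil × 0.20224 = 1117.765231104 grain
1117.765231104 grain × 2.2606 = 2526.8200814337024 reed

2526.82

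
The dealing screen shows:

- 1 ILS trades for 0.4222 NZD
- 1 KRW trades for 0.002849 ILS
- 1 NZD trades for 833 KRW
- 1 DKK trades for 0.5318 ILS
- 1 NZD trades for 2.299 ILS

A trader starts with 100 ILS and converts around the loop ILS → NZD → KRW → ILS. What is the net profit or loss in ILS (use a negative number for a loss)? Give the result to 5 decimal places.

100 ILS × 0.4222 = 42.22 NZD
42.22 NZD × 833 = 35169.26 KRW
35169.26 KRW × 0.002849 = 100.19722174 ILS
Net change: 100.19722174 − 100 = 0.19722174 ILS

0.19722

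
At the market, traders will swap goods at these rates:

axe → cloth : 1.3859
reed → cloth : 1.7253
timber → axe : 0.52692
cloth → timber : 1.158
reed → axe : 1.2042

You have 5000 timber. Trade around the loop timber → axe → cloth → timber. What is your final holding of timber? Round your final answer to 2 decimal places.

5000 timber × 0.52692 = 2634.6 axe
2634.6 axe × 1.3859 = 3651.29214 cloth
3651.29214 cloth × 1.158 = 4228.19629812 timber

4228.20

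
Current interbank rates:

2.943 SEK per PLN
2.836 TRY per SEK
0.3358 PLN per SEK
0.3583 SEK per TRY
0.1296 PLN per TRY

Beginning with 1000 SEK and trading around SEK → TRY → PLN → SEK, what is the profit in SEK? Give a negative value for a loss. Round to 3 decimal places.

81.687

1000 SEK × 2.836 = 2836 TRY
2836 TRY × 0.1296 = 367.5456 PLN
367.5456 PLN × 2.943 = 1081.6867008 SEK
Net change: 1081.6867008 − 1000 = 81.6867008 SEK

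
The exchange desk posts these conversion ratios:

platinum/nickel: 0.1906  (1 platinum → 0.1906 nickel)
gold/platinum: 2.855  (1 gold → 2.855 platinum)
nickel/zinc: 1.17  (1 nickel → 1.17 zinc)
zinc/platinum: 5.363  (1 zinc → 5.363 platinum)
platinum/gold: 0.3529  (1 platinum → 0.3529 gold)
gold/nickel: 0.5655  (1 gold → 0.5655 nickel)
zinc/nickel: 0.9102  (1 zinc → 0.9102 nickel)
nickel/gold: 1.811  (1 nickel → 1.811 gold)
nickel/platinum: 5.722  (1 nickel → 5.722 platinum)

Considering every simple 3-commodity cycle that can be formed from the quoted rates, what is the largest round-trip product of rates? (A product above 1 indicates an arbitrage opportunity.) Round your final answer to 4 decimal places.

1.1960

zinc→platinum→nickel→zinc: 5.363 × 0.1906 × 1.17 = 1.19596
platinum→gold→nickel→platinum: 0.3529 × 0.5655 × 5.722 = 1.14191
platinum→nickel→gold→platinum: 0.1906 × 1.811 × 2.855 = 0.98548
Maximum is zinc→platinum→nickel→zinc at 1.1960; arbitrage exists.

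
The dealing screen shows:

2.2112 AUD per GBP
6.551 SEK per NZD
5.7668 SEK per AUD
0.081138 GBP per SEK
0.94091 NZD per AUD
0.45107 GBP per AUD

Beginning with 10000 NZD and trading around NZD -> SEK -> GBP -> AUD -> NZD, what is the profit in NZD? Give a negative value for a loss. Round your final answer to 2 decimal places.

10000 NZD × 6.551 = 65510 SEK
65510 SEK × 0.081138 = 5315.35038 GBP
5315.35038 GBP × 2.2112 = 11753.302760256 AUD
11753.302760256 AUD × 0.94091 = 11058.80010015247296 NZD
Net change: 11058.80010015247296 − 10000 = 1058.80010015247296 NZD

1058.80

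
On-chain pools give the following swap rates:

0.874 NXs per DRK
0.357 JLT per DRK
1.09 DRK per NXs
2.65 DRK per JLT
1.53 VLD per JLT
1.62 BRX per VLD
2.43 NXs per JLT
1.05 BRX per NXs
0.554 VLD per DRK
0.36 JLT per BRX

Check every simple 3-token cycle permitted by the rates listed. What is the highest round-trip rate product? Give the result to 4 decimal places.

0.9456

JLT→NXs→DRK→JLT: 2.43 × 1.09 × 0.357 = 0.94559
JLT→NXs→BRX→JLT: 2.43 × 1.05 × 0.36 = 0.91854
JLT→VLD→BRX→JLT: 1.53 × 1.62 × 0.36 = 0.89230
Maximum is JLT→NXs→DRK→JLT at 0.9456; no arbitrage — every cycle loses value.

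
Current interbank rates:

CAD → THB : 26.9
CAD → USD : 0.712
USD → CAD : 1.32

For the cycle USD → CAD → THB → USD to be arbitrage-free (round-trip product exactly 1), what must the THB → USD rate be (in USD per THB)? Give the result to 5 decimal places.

0.02816

Known legs of the cycle: 1.32 × 26.9 = 35.508
For no arbitrage the full-cycle product must be 1, so the missing rate is 1 / 35.508 ≈ 0.0281627.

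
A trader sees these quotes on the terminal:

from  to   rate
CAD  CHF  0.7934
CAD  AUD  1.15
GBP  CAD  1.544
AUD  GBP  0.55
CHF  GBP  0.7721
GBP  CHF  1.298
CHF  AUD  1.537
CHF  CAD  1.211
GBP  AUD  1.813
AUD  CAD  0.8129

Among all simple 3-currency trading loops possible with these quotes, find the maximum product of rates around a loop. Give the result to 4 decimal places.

AUD→GBP→CHF→AUD: 0.55 × 1.298 × 1.537 = 1.09726
AUD→CAD→CHF→AUD: 0.8129 × 0.7934 × 1.537 = 0.99130
AUD→GBP→CAD→AUD: 0.55 × 1.544 × 1.15 = 0.97658
CHF→GBP→CAD→CHF: 0.7721 × 1.544 × 0.7934 = 0.94583
Maximum is AUD→GBP→CHF→AUD at 1.0973; arbitrage exists.

1.0973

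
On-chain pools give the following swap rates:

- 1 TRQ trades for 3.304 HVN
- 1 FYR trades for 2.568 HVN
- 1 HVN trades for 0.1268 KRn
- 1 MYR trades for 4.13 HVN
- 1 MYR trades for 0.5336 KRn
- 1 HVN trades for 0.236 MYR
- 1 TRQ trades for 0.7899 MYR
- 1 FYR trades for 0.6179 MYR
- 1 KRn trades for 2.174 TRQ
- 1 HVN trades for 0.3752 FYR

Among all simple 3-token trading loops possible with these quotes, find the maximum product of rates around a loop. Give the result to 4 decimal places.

0.9575

FYR→MYR→HVN→FYR: 0.6179 × 4.13 × 0.3752 = 0.95748
TRQ→MYR→KRn→TRQ: 0.7899 × 0.5336 × 2.174 = 0.91632
TRQ→HVN→KRn→TRQ: 3.304 × 0.1268 × 2.174 = 0.91079
Maximum is FYR→MYR→HVN→FYR at 0.9575; no arbitrage — every cycle loses value.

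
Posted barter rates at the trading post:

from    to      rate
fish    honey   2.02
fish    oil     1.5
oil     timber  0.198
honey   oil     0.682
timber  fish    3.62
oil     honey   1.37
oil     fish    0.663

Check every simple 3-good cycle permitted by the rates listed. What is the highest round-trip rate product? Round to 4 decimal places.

1.0751

fish→oil→timber→fish: 1.5 × 0.198 × 3.62 = 1.07514
honey→oil→fish→honey: 0.682 × 0.663 × 2.02 = 0.91338
Maximum is fish→oil→timber→fish at 1.0751; arbitrage exists.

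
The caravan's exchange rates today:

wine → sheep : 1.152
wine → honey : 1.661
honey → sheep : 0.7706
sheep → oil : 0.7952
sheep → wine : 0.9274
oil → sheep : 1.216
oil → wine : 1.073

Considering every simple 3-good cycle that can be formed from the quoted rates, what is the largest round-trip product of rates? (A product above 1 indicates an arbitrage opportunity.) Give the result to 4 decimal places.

honey→sheep→wine→honey: 0.7706 × 0.9274 × 1.661 = 1.18704
sheep→oil→wine→sheep: 0.7952 × 1.073 × 1.152 = 0.98294
Maximum is honey→sheep→wine→honey at 1.1870; arbitrage exists.

1.1870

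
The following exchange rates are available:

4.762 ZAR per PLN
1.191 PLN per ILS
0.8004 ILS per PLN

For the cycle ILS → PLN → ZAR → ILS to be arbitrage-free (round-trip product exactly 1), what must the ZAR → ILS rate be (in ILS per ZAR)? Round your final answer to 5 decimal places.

Known legs of the cycle: 1.191 × 4.762 = 5.671542
For no arbitrage the full-cycle product must be 1, so the missing rate is 1 / 5.671542 ≈ 0.1763189.

0.17632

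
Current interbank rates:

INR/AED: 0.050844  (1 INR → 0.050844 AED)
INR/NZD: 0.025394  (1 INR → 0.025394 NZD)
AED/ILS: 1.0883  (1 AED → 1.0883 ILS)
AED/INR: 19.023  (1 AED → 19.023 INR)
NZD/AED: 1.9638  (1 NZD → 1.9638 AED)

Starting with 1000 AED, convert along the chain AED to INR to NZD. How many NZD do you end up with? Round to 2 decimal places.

483.07

1000 AED × 19.023 = 19023 INR
19023 INR × 0.025394 = 483.070062 NZD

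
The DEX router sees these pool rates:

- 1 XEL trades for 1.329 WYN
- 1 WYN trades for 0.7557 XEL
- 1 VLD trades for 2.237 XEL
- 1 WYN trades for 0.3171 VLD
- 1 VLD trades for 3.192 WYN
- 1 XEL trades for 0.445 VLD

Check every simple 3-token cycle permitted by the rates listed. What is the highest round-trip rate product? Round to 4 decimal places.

VLD→WYN→XEL→VLD: 3.192 × 0.7557 × 0.445 = 1.07343
VLD→XEL→WYN→VLD: 2.237 × 1.329 × 0.3171 = 0.94273
Maximum is VLD→WYN→XEL→VLD at 1.0734; arbitrage exists.

1.0734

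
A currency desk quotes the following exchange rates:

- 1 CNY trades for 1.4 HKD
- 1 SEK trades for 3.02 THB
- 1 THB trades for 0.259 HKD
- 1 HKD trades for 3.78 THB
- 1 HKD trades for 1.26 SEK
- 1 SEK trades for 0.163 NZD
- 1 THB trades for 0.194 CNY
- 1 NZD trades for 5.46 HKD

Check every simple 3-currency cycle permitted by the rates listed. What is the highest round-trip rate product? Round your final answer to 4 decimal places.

1.1214

NZD→HKD→SEK→NZD: 5.46 × 1.26 × 0.163 = 1.12137
THB→CNY→HKD→THB: 0.194 × 1.4 × 3.78 = 1.02665
THB→HKD→SEK→THB: 0.259 × 1.26 × 3.02 = 0.98555
Maximum is NZD→HKD→SEK→NZD at 1.1214; arbitrage exists.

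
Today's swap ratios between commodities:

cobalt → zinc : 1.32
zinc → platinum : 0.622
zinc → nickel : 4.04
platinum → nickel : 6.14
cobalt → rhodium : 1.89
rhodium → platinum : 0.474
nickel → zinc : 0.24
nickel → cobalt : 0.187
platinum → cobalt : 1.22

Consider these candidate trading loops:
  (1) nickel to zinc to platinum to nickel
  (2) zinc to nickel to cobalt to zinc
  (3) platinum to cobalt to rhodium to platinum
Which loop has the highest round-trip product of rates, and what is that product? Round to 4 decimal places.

1.0929

(1) 0.24 × 0.622 × 6.14 = 0.91658
(2) 4.04 × 0.187 × 1.32 = 0.99723
(3) 1.22 × 1.89 × 0.474 = 1.09295
Highest is cycle (3) at 1.0929 (>1, arbitrage).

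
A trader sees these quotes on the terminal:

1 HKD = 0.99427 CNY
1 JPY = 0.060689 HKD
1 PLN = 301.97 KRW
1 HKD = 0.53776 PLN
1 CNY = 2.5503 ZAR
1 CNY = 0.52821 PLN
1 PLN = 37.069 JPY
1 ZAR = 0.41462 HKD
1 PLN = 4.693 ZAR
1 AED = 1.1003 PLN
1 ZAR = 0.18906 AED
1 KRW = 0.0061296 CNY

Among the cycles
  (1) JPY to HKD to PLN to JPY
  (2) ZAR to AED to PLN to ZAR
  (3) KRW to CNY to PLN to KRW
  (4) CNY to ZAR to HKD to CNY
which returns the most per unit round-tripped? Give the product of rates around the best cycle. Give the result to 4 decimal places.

1.2098

(1) 0.060689 × 0.53776 × 37.069 = 1.20979
(2) 0.18906 × 1.1003 × 4.693 = 0.97625
(3) 0.0061296 × 0.52821 × 301.97 = 0.97769
(4) 2.5503 × 0.41462 × 0.99427 = 1.05135
Highest is cycle (1) at 1.2098 (>1, arbitrage).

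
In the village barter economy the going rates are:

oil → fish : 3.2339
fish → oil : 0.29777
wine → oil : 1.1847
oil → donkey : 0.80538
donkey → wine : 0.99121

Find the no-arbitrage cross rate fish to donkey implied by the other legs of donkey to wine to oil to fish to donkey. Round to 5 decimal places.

Known legs of the cycle: 0.99121 × 1.1847 × 3.2339 = 3.7975250703093
For no arbitrage the full-cycle product must be 1, so the missing rate is 1 / 3.7975250703093 ≈ 0.2633294.

0.26333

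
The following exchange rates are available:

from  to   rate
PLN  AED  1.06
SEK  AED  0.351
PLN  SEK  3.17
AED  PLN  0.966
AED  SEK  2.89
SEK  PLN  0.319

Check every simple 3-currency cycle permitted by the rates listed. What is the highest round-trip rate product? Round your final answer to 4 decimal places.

1.0748

SEK→AED→PLN→SEK: 0.351 × 0.966 × 3.17 = 1.07484
SEK→PLN→AED→SEK: 0.319 × 1.06 × 2.89 = 0.97722
Maximum is SEK→AED→PLN→SEK at 1.0748; arbitrage exists.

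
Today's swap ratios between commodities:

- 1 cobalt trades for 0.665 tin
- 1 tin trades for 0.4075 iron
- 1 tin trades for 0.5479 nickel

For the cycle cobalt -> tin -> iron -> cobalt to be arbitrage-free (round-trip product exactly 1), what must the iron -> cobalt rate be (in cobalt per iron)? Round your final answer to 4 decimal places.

Known legs of the cycle: 0.665 × 0.4075 = 0.2709875
For no arbitrage the full-cycle product must be 1, so the missing rate is 1 / 0.2709875 ≈ 3.690207.

3.6902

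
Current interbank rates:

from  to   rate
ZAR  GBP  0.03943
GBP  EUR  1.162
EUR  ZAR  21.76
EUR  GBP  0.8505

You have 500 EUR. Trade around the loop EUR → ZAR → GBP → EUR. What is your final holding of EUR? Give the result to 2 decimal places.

500 EUR × 21.76 = 10880 ZAR
10880 ZAR × 0.03943 = 428.9984 GBP
428.9984 GBP × 1.162 = 498.4961408 EUR

498.50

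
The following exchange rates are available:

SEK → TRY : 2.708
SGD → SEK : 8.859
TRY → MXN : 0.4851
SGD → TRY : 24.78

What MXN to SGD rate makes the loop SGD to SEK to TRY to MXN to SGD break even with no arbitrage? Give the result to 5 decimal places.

0.08593

Known legs of the cycle: 8.859 × 2.708 × 0.4851 = 11.6376324372
For no arbitrage the full-cycle product must be 1, so the missing rate is 1 / 11.6376324372 ≈ 0.0859281.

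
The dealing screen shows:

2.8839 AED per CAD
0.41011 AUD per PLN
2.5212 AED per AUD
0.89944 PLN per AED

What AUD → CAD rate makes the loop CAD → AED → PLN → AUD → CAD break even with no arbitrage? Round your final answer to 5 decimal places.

Known legs of the cycle: 2.8839 × 0.89944 × 0.41011 = 1.06378228501176
For no arbitrage the full-cycle product must be 1, so the missing rate is 1 / 1.06378228501176 ≈ 0.9400420.

0.94004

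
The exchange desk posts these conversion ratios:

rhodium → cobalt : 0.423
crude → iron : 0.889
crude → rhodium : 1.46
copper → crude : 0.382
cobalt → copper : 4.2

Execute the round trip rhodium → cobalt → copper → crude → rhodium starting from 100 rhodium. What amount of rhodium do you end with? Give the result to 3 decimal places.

99.085

100 rhodium × 0.423 = 42.3 cobalt
42.3 cobalt × 4.2 = 177.66 copper
177.66 copper × 0.382 = 67.86612 crude
67.86612 crude × 1.46 = 99.0845352 rhodium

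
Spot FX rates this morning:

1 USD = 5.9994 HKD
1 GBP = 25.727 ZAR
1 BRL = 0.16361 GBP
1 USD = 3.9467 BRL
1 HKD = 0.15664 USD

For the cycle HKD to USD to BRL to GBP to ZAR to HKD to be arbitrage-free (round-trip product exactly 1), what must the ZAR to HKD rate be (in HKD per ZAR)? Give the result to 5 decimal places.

0.38429

Known legs of the cycle: 0.15664 × 3.9467 × 0.16361 × 25.727 = 2.60217069290228336
For no arbitrage the full-cycle product must be 1, so the missing rate is 1 / 2.60217069290228336 ≈ 0.3842945.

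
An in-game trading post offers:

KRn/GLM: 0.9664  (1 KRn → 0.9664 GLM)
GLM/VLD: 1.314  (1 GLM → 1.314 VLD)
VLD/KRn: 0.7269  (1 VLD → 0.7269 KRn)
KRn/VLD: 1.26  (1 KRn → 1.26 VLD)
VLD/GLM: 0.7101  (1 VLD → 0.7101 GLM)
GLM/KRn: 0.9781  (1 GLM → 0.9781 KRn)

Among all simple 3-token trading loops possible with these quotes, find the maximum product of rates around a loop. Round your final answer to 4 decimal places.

0.9231

VLD→KRn→GLM→VLD: 0.7269 × 0.9664 × 1.314 = 0.92305
VLD→GLM→KRn→VLD: 0.7101 × 0.9781 × 1.26 = 0.87513
Maximum is VLD→KRn→GLM→VLD at 0.9231; no arbitrage — every cycle loses value.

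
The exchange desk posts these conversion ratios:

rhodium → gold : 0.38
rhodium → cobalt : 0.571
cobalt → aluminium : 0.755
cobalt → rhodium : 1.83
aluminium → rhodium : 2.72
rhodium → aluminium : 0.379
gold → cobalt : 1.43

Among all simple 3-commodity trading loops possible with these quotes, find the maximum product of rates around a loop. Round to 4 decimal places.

aluminium→rhodium→cobalt→aluminium: 2.72 × 0.571 × 0.755 = 1.17261
gold→cobalt→rhodium→gold: 1.43 × 1.83 × 0.38 = 0.99442
Maximum is aluminium→rhodium→cobalt→aluminium at 1.1726; arbitrage exists.

1.1726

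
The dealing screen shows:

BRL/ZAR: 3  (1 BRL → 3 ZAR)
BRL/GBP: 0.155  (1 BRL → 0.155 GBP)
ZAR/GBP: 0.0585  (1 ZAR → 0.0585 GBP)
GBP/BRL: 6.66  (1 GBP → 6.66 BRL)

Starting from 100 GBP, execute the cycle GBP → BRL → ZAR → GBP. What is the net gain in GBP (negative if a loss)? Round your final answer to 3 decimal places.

100 GBP × 6.66 = 666 BRL
666 BRL × 3 = 1998 ZAR
1998 ZAR × 0.0585 = 116.883 GBP
Net change: 116.883 − 100 = 16.883 GBP

16.883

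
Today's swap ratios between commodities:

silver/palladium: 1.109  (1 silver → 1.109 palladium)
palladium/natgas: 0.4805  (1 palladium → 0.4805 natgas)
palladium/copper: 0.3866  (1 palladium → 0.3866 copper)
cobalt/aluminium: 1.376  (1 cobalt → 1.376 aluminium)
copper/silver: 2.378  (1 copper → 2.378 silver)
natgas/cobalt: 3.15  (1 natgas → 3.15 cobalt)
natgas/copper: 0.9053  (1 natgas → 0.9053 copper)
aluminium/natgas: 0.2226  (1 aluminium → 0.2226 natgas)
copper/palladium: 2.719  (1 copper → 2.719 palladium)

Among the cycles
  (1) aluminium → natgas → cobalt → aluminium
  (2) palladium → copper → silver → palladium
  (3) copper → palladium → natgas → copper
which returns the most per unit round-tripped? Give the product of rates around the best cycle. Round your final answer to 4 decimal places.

(1) 0.2226 × 3.15 × 1.376 = 0.96484
(2) 0.3866 × 2.378 × 1.109 = 1.01954
(3) 2.719 × 0.4805 × 0.9053 = 1.18276
Highest is cycle (3) at 1.1828 (>1, arbitrage).

1.1828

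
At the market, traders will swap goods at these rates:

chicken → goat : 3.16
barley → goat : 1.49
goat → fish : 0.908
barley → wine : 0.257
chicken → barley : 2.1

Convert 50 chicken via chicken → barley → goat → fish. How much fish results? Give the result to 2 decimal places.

142.06

50 chicken × 2.1 = 105 barley
105 barley × 1.49 = 156.45 goat
156.45 goat × 0.908 = 142.0566 fish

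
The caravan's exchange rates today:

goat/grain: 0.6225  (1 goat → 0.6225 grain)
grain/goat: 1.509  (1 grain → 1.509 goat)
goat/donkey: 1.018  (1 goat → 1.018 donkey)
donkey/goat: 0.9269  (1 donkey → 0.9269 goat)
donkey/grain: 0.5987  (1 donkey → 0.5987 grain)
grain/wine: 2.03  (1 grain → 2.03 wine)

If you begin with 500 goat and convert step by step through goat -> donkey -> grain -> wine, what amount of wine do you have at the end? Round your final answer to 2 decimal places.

500 goat × 1.018 = 509 donkey
509 donkey × 0.5987 = 304.7383 grain
304.7383 grain × 2.03 = 618.618749 wine

618.62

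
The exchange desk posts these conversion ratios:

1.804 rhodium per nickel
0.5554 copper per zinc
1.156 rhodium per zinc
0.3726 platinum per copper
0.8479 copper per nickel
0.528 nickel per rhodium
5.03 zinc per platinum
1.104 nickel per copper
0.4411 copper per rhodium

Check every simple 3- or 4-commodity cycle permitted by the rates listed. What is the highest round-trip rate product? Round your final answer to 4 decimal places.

1.0409

platinum→zinc→copper→platinum: 5.03 × 0.5554 × 0.3726 = 1.04092
rhodium→copper→platinum→zinc→rhodium: 0.4411 × 0.3726 × 5.03 × 1.156 = 0.95567
rhodium→copper→nickel→rhodium: 0.4411 × 1.104 × 1.804 = 0.87850
Maximum is platinum→zinc→copper→platinum at 1.0409; arbitrage exists.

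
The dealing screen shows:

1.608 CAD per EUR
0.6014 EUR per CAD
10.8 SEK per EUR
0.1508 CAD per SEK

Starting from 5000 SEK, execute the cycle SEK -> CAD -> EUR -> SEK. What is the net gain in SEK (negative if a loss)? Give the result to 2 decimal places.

5000 SEK × 0.1508 = 754 CAD
754 CAD × 0.6014 = 453.4556 EUR
453.4556 EUR × 10.8 = 4897.32048 SEK
Net change: 4897.32048 − 5000 = -102.67952 SEK

-102.68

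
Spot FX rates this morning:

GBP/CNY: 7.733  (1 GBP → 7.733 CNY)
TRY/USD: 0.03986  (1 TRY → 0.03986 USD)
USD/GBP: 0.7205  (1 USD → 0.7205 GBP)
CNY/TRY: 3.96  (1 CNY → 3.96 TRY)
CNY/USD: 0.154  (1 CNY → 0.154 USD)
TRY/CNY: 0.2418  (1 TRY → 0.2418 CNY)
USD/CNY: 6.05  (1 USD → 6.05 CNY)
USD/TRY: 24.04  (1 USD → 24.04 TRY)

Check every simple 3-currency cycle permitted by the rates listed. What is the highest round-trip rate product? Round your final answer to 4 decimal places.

TRY→USD→CNY→TRY: 0.03986 × 6.05 × 3.96 = 0.95497
TRY→CNY→USD→TRY: 0.2418 × 0.154 × 24.04 = 0.89518
USD→GBP→CNY→USD: 0.7205 × 7.733 × 0.154 = 0.85803
Maximum is TRY→USD→CNY→TRY at 0.9550; no arbitrage — every cycle loses value.

0.9550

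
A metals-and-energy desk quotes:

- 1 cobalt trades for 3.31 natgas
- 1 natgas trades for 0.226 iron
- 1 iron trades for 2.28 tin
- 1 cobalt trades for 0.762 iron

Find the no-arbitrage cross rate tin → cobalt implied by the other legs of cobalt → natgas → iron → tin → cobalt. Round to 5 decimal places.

0.58631

Known legs of the cycle: 3.31 × 0.226 × 2.28 = 1.7055768
For no arbitrage the full-cycle product must be 1, so the missing rate is 1 / 1.7055768 ≈ 0.5863119.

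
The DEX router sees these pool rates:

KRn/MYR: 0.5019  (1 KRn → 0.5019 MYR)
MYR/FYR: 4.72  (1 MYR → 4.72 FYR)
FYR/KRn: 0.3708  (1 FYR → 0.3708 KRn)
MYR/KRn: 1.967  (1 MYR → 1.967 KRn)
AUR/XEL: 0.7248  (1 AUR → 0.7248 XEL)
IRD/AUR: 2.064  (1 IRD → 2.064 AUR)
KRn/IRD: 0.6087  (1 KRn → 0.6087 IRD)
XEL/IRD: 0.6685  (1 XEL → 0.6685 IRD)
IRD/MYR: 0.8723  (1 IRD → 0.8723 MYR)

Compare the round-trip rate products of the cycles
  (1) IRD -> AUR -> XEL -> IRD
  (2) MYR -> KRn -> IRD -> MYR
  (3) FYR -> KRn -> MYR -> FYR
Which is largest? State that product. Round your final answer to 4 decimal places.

(1) 2.064 × 0.7248 × 0.6685 = 1.00007
(2) 1.967 × 0.6087 × 0.8723 = 1.04442
(3) 0.3708 × 0.5019 × 4.72 = 0.87841
Highest is cycle (2) at 1.0444 (>1, arbitrage).

1.0444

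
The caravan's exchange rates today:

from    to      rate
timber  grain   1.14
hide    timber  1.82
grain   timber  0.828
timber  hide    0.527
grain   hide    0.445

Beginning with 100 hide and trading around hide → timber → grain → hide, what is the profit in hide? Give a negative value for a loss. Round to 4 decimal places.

100 hide × 1.82 = 182 timber
182 timber × 1.14 = 207.48 grain
207.48 grain × 0.445 = 92.3286 hide
Net change: 92.3286 − 100 = -7.6714 hide

-7.6714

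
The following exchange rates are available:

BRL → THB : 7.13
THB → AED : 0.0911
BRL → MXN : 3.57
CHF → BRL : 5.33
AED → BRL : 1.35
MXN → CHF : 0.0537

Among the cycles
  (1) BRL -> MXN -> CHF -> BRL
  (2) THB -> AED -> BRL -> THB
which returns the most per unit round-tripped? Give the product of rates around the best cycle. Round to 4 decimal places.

1.0218

(1) 3.57 × 0.0537 × 5.33 = 1.02181
(2) 0.0911 × 1.35 × 7.13 = 0.87688
Highest is cycle (1) at 1.0218 (>1, arbitrage).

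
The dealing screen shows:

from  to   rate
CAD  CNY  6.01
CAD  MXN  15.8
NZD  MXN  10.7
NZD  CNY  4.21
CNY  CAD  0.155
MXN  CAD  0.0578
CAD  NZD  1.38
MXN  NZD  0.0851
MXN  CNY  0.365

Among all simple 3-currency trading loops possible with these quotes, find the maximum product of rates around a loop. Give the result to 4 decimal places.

0.9005

CAD→NZD→CNY→CAD: 1.38 × 4.21 × 0.155 = 0.90052
CAD→MXN→CNY→CAD: 15.8 × 0.365 × 0.155 = 0.89389
CAD→NZD→MXN→CAD: 1.38 × 10.7 × 0.0578 = 0.85347
Maximum is CAD→NZD→CNY→CAD at 0.9005; no arbitrage — every cycle loses value.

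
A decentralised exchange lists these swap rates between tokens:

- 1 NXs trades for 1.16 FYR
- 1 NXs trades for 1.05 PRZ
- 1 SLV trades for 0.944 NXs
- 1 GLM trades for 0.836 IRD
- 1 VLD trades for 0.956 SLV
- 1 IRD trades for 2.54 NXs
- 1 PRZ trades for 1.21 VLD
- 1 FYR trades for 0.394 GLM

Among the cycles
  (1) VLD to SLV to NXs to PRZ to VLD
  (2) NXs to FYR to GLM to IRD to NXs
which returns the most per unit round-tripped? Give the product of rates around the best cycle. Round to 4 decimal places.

(1) 0.956 × 0.944 × 1.05 × 1.21 = 1.14658
(2) 1.16 × 0.394 × 0.836 × 2.54 = 0.97050
Highest is cycle (1) at 1.1466 (>1, arbitrage).

1.1466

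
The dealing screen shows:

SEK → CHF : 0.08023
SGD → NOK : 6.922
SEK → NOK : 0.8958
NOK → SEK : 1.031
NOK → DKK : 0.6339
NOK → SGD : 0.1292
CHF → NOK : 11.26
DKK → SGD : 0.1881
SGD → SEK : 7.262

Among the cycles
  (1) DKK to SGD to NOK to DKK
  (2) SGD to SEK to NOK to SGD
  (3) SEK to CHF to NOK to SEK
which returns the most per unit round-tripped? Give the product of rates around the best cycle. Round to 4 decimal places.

(1) 0.1881 × 6.922 × 0.6339 = 0.82536
(2) 7.262 × 0.8958 × 0.1292 = 0.84048
(3) 0.08023 × 11.26 × 1.031 = 0.93139
Highest is cycle (3) at 0.9314 (≤1, no arbitrage).

0.9314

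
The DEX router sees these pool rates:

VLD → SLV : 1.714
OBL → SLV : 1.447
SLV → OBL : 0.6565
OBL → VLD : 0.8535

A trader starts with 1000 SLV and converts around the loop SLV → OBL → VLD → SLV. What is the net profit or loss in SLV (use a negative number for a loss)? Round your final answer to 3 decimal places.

1000 SLV × 0.6565 = 656.5 OBL
656.5 OBL × 0.8535 = 560.32275 VLD
560.32275 VLD × 1.714 = 960.3931935 SLV
Net change: 960.3931935 − 1000 = -39.6068065 SLV

-39.607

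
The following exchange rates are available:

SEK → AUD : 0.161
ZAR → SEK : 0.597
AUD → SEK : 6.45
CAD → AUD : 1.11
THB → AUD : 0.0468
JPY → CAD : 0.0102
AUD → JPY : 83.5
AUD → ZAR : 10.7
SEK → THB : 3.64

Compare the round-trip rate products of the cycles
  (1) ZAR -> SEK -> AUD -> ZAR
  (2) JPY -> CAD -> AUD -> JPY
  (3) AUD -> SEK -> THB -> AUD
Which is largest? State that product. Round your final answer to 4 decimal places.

1.0988

(1) 0.597 × 0.161 × 10.7 = 1.02845
(2) 0.0102 × 1.11 × 83.5 = 0.94539
(3) 6.45 × 3.64 × 0.0468 = 1.09877
Highest is cycle (3) at 1.0988 (>1, arbitrage).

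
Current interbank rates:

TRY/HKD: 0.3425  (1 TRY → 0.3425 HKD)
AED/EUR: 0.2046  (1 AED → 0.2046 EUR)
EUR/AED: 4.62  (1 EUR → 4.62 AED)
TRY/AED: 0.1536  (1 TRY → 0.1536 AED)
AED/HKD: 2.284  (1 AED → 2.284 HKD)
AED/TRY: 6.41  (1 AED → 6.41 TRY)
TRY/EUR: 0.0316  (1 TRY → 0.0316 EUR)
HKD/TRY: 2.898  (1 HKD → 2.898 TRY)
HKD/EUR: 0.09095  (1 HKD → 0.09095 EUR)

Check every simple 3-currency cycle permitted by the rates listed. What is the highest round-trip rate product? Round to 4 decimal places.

HKD→TRY→AED→HKD: 2.898 × 0.1536 × 2.284 = 1.01668
HKD→EUR→AED→HKD: 0.09095 × 4.62 × 2.284 = 0.95971
AED→TRY→EUR→AED: 6.41 × 0.0316 × 4.62 = 0.93581
Maximum is HKD→TRY→AED→HKD at 1.0167; arbitrage exists.

1.0167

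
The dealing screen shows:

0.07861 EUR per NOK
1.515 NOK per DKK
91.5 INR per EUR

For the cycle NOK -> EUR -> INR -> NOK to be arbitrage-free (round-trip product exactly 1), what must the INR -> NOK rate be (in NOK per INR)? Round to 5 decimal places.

0.13903

Known legs of the cycle: 0.07861 × 91.5 = 7.192815
For no arbitrage the full-cycle product must be 1, so the missing rate is 1 / 7.192815 ≈ 0.1390276.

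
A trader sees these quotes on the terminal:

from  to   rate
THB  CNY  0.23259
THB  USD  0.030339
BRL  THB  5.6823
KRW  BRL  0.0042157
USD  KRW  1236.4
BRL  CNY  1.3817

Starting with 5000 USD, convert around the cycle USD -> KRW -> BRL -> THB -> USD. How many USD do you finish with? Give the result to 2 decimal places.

5000 USD × 1236.4 = 6182000 KRW
6182000 KRW × 0.0042157 = 26061.4574 BRL
26061.4574 BRL × 5.6823 = 148089.01938402 THB
148089.01938402 THB × 0.030339 = 4492.87275909178278 USD

4492.87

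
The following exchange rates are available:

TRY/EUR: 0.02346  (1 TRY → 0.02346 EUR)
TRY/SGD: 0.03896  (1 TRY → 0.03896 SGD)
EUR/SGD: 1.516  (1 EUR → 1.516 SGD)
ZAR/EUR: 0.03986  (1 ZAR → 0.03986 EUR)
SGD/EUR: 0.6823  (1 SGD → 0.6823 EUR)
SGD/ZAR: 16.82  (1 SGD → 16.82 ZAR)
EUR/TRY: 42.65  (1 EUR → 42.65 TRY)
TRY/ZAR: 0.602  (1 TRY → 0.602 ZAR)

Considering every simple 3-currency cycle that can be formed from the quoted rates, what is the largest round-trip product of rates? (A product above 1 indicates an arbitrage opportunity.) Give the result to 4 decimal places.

1.1337

TRY→SGD→EUR→TRY: 0.03896 × 0.6823 × 42.65 = 1.13374
TRY→ZAR→EUR→TRY: 0.602 × 0.03986 × 42.65 = 1.02342
ZAR→EUR→SGD→ZAR: 0.03986 × 1.516 × 16.82 = 1.01639
Maximum is TRY→SGD→EUR→TRY at 1.1337; arbitrage exists.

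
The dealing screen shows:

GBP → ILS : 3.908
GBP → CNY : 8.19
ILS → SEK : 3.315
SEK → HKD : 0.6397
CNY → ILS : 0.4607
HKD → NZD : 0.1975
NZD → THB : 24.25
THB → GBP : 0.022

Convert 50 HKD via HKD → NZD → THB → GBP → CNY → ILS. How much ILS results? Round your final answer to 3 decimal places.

50 HKD × 0.1975 = 9.875 NZD
9.875 NZD × 24.25 = 239.46875 THB
239.46875 THB × 0.022 = 5.2683125 GBP
5.2683125 GBP × 8.19 = 43.147479375 CNY
43.147479375 CNY × 0.4607 = 19.8780437480625 ILS

19.878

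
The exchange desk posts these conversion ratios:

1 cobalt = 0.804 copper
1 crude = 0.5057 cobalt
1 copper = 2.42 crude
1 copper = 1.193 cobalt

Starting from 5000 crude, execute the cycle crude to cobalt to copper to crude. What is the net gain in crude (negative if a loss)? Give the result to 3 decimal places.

-80.348

5000 crude × 0.5057 = 2528.5 cobalt
2528.5 cobalt × 0.804 = 2032.914 copper
2032.914 copper × 2.42 = 4919.65188 crude
Net change: 4919.65188 − 5000 = -80.34812 crude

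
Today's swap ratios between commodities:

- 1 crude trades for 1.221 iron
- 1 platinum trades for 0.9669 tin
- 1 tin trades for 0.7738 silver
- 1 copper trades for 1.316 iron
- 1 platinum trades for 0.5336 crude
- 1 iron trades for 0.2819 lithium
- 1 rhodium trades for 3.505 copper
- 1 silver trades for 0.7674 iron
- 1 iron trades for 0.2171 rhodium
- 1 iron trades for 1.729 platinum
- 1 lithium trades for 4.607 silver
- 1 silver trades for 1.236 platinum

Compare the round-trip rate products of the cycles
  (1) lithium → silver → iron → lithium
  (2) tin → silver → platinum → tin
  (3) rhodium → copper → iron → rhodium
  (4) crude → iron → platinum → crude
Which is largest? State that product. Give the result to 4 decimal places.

1.1265

(1) 4.607 × 0.7674 × 0.2819 = 0.99663
(2) 0.7738 × 1.236 × 0.9669 = 0.92476
(3) 3.505 × 1.316 × 0.2171 = 1.00139
(4) 1.221 × 1.729 × 0.5336 = 1.12649
Highest is cycle (4) at 1.1265 (>1, arbitrage).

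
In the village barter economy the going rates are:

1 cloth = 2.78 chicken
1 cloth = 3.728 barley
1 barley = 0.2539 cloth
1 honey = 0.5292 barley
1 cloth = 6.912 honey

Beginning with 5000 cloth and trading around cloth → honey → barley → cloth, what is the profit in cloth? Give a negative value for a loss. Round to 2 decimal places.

5000 cloth × 6.912 = 34560 honey
34560 honey × 0.5292 = 18289.152 barley
18289.152 barley × 0.2539 = 4643.6156928 cloth
Net change: 4643.6156928 − 5000 = -356.3843072 cloth

-356.38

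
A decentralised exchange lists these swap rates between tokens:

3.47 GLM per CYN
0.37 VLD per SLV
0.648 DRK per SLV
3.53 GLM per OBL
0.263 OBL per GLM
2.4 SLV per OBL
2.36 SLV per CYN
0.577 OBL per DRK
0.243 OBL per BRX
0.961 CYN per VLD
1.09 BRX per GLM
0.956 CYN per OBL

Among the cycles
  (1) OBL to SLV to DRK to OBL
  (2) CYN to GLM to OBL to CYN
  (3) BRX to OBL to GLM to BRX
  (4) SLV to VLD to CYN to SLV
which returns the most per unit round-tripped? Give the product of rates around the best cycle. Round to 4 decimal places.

0.9350

(1) 2.4 × 0.648 × 0.577 = 0.89735
(2) 3.47 × 0.263 × 0.956 = 0.87246
(3) 0.243 × 3.53 × 1.09 = 0.93499
(4) 0.37 × 0.961 × 2.36 = 0.83915
Highest is cycle (3) at 0.9350 (≤1, no arbitrage).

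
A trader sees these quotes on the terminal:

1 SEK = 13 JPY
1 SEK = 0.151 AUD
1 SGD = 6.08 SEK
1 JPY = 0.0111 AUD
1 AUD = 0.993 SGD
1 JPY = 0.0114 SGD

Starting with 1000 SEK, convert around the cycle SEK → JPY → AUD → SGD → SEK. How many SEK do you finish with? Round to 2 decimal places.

871.20

1000 SEK × 13 = 13000 JPY
13000 JPY × 0.0111 = 144.3 AUD
144.3 AUD × 0.993 = 143.2899 SGD
143.2899 SGD × 6.08 = 871.202592 SEK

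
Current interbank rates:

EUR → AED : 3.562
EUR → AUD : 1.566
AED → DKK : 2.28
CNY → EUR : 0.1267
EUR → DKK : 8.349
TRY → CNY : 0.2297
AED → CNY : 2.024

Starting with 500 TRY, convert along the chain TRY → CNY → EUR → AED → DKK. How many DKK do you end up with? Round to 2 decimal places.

500 TRY × 0.2297 = 114.85 CNY
114.85 CNY × 0.1267 = 14.551495 EUR
14.551495 EUR × 3.562 = 51.83242519 AED
51.83242519 AED × 2.28 = 118.1779294332 DKK

118.18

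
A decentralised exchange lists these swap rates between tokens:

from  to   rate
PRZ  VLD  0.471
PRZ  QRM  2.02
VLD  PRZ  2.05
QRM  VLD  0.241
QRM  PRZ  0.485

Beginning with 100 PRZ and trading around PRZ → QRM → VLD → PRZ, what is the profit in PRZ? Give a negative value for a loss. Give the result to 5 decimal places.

-0.20190

100 PRZ × 2.02 = 202 QRM
202 QRM × 0.241 = 48.682 VLD
48.682 VLD × 2.05 = 99.7981 PRZ
Net change: 99.7981 − 100 = -0.2019 PRZ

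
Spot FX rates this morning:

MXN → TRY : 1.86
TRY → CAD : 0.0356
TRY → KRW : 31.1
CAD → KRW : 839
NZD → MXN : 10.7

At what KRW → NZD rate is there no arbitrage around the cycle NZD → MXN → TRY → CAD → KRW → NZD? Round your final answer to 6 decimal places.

Known legs of the cycle: 10.7 × 1.86 × 0.0356 × 839 = 594.4408968
For no arbitrage the full-cycle product must be 1, so the missing rate is 1 / 594.4408968 ≈ 0.00168225.

0.001682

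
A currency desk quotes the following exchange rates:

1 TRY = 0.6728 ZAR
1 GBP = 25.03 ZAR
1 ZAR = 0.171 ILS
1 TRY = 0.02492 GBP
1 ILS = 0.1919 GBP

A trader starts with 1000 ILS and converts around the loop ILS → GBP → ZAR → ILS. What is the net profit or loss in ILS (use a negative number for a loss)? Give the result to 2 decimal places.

1000 ILS × 0.1919 = 191.9 GBP
191.9 GBP × 25.03 = 4803.257 ZAR
4803.257 ZAR × 0.171 = 821.356947 ILS
Net change: 821.356947 − 1000 = -178.643053 ILS

-178.64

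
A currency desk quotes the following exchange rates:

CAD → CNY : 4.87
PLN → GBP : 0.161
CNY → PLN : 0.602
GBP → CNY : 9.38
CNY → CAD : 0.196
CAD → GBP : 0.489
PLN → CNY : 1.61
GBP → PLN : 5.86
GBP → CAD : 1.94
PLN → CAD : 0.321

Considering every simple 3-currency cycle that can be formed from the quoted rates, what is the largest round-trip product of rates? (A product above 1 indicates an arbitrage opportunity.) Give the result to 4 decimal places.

CNY→PLN→CAD→CNY: 0.602 × 0.321 × 4.87 = 0.94109
GBP→PLN→CAD→GBP: 5.86 × 0.321 × 0.489 = 0.91984
CNY→PLN→GBP→CNY: 0.602 × 0.161 × 9.38 = 0.90913
CNY→CAD→GBP→CNY: 0.196 × 0.489 × 9.38 = 0.89902
Maximum is CNY→PLN→CAD→CNY at 0.9411; no arbitrage — every cycle loses value.

0.9411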